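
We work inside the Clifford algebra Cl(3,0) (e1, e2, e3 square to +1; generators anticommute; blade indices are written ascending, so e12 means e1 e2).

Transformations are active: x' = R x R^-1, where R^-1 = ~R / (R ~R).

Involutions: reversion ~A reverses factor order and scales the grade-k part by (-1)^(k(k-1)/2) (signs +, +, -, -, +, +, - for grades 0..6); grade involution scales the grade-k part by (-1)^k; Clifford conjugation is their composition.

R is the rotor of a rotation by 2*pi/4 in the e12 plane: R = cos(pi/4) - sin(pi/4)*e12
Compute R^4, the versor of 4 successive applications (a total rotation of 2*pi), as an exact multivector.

Rotor phase runs at HALF the rotation angle; powers of one rotor simply add phase, so after 4 steps in e12 the phase is 4*pi/4 = pi and R^4 = cos(pi) - sin(pi)*e12.
cos(pi) = -1 and sin(pi) = 0, so R^4 = -1. The total rotation 2*pi is 1 full turn, so every vector returns to itself, yet the rotor is -1, on the OTHER sheet of the double cover (an odd number of 2*pi turns).
Answer: -1


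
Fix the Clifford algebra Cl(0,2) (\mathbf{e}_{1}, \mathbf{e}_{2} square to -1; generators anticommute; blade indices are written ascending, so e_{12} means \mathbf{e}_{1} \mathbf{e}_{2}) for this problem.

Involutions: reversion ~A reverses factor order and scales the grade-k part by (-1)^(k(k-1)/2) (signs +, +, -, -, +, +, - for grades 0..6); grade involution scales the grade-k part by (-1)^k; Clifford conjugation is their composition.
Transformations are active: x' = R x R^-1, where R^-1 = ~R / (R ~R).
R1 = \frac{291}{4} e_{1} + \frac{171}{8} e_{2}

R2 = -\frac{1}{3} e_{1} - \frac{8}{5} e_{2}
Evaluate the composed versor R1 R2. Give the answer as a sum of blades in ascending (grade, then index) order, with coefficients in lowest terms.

Distribute over the terms of R1 (each basis-blade product reordered to ascending indices, repeated generators contracted through their squares):
(\frac{291}{4} e_{1}) R2 = \frac{97}{4} - \frac{582}{5} e_{12}
(\frac{171}{8} e_{2}) R2 = \frac{171}{5} + \frac{57}{8} e_{12}
Summing the partial products and collecting blades:
Answer: \frac{1169}{20} - \frac{4371}{40} e_{12}


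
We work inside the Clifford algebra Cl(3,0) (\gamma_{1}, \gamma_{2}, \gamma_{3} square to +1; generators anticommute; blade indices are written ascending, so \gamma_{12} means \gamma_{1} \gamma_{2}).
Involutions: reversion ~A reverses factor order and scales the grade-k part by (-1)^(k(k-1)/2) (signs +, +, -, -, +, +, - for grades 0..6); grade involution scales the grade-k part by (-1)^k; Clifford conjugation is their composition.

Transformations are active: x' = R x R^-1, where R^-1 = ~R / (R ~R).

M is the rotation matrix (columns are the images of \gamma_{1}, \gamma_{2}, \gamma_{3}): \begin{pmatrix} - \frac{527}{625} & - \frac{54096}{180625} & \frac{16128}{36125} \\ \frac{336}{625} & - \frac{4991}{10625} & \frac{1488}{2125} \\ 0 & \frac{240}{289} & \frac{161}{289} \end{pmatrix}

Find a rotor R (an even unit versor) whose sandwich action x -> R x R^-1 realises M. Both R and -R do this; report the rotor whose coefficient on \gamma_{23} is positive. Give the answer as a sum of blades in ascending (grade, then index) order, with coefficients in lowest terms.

Method: write R = a + b12*\gamma_{12} + b13*\gamma_{13} + b23*\gamma_{23} with a^2 + b12^2 + b13^2 + b23^2 = 1 (so R^-1 = ~R). Expanding the columns R e_j ~R gives tr M = 4a^2 - 1 and, from the antisymmetric part, M21 - M12 = -4a*b12, M13 - M31 = 4a*b13, M32 - M23 = -4a*b23.
Here tr M = -\frac{5461}{7225}, so a^2 = (1 + tr M)/4 = \frac{441}{7225} and a = ±\frac{21}{85}. Taking a = \frac{21}{85}: M21 - M12 = \frac{6048}{7225}, M13 - M31 = \frac{16128}{36125}, M32 - M23 = \frac{4704}{36125}, giving b12 = -\frac{72}{85}, b13 = \frac{192}{425}, b23 = -\frac{56}{425}, i.e. R = \frac{21}{85} - \frac{72}{85} \gamma_{12} + \frac{192}{425} \gamma_{13} - \frac{56}{425} \gamma_{23}.
Its \gamma_{23} coefficient is negative, so report the other preimage -R.
Answer: -\frac{21}{85} + \frac{72}{85} \gamma_{12} - \frac{192}{425} \gamma_{13} + \frac{56}{425} \gamma_{23}. Sheet selection: the two-to-one cover makes ±R indistinguishable at the matrix level (trace -\frac{5461}{7225}), so uniqueness comes from the required sign on \gamma_{23}.


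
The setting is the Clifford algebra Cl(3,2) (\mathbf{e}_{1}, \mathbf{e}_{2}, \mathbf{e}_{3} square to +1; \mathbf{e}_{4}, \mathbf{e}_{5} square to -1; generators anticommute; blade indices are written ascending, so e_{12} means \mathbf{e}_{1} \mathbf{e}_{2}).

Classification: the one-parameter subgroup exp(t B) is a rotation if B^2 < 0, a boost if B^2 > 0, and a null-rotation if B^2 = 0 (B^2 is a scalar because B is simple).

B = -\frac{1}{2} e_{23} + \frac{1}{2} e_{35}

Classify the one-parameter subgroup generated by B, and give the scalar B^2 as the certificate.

B^2 term by term: the squares give (-\frac{1}{2})^2*(e_{23})^2 + (\frac{1}{2})^2*(e_{35})^2 = \frac{1}{4}*(-1) + \frac{1}{4}*(+1) = 0 (each basis 2-blade squares to minus the product of its generators' squares); cross terms between blades sharing an index anticommute and cancel. So B^2 = 0.
Answer: null-rotation, certificate B^2 = 0. One invariant decides it: the square 0 survives every conjugation, and its sign is exactly the classification.


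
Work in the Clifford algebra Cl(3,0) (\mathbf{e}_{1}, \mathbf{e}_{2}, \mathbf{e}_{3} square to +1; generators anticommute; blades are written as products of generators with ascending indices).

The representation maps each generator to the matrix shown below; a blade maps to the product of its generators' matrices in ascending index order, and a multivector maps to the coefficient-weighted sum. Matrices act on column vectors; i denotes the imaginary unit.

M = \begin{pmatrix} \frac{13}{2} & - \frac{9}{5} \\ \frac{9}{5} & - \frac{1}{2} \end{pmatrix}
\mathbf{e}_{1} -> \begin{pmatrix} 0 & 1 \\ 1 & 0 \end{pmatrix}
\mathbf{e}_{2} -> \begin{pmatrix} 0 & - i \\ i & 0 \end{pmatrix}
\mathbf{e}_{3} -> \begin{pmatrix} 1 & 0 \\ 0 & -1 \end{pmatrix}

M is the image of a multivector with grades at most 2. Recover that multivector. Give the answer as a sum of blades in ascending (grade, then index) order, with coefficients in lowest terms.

Method: 1, rho(e_{1}), rho(e_{2}), rho(e_{3}) form a trace-orthogonal basis of the 2x2 complex matrices (tr(X Y) = 2 if X = Y, else 0), so M = m0*1 + m1*rho(e_{1}) + m2*rho(e_{2}) + m3*rho(e_{3}) with m0 = tr(M)/2 = 3, m1 = tr(M rho(e_{1}))/2 = 0, m2 = tr(M rho(e_{2}))/2 = - \frac{9 i}{5}, m3 = tr(M rho(e_{3}))/2 = \frac{7}{2}.
Multiplying table entries, the bivector images are rho(e_{1} e_{2}) = i*rho(e_{3}), rho(e_{1} e_{3}) = -i*rho(e_{2}), rho(e_{2} e_{3}) = i*rho(e_{1}); with real blade coefficients the real parts of m0..m3 are the coefficients of 1, e_{1}, e_{2}, e_{3} and the imaginary parts give the bivectors (e_{2} e_{3}: Im m1, e_{1} e_{3}: -Im m2, e_{1} e_{2}: Im m3).
Answer: 3 + \frac{7}{2} e_{3} + \frac{9}{5} e_{1} e_{3}


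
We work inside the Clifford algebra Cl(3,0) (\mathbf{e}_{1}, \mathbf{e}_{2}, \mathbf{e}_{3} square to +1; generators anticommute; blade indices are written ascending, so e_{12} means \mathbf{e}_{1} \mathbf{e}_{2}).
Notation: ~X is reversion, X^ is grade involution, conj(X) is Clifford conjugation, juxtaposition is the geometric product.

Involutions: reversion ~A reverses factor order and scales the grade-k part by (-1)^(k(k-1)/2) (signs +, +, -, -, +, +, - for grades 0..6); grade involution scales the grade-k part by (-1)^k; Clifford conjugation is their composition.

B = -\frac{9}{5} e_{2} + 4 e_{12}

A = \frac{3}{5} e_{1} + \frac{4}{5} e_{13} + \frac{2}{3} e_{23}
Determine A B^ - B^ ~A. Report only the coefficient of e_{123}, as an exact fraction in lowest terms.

first term: \frac{12}{5} e_{2} - \frac{6}{5} e_{3} + \frac{27}{25} e_{12} - \frac{8}{3} e_{13} + \frac{16}{5} e_{23} - \frac{36}{25} e_{123}
second term: -\frac{12}{5} e_{2} - \frac{6}{5} e_{3} - \frac{27}{25} e_{12} - \frac{8}{3} e_{13} + \frac{16}{5} e_{23} + \frac{36}{25} e_{123}
Answer: -\frac{72}{25}


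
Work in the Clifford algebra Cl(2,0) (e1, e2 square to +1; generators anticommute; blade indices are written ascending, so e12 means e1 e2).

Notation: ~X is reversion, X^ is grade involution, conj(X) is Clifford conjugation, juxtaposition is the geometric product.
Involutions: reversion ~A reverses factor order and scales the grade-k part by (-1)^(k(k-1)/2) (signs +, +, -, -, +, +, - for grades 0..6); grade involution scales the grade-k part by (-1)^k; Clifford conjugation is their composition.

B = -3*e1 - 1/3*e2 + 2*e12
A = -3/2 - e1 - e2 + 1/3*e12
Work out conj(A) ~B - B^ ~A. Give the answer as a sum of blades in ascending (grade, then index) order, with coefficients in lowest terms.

first term: -4 + 119/18*e1 - 5/2*e2 + 17/3*e12
second term: -8/3 - 115/18*e1 + 1/2*e2 - 17/3*e12
Answer: -4/3 + 13*e1 - 3*e2 + 34/3*e12


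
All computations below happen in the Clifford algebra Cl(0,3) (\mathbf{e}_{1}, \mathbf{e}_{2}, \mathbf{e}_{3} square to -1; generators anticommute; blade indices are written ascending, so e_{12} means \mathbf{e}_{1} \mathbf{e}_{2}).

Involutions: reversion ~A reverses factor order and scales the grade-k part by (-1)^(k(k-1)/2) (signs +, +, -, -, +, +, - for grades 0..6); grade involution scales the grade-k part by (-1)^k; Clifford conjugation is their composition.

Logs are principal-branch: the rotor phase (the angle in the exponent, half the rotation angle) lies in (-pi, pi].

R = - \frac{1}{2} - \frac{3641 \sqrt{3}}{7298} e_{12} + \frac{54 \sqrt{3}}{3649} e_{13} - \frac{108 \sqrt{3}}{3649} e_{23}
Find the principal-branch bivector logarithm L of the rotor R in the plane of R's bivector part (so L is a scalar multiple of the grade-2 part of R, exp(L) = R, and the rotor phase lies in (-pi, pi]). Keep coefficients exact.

The scalar part of R is - \frac{1}{2}, and that scalar determines the rotor phase on the principal branch; recovering the unit plane as bivector-part over sine of the phase gives L = phase * plane.
Concretely: cos(phase) = - \frac{1}{2} gives phase = ±\frac{2 \pi}{3}, and since phase/sin(phase) is even the sign is immaterial: L = (phase/sin(phase)) * <R>_2 = (\frac{4 \sqrt{3} \pi}{9}) * <R>_2.
Answer: - \frac{7282 \pi}{10947} e_{12} + \frac{72 \pi}{3649} e_{13} - \frac{144 \pi}{3649} e_{23}


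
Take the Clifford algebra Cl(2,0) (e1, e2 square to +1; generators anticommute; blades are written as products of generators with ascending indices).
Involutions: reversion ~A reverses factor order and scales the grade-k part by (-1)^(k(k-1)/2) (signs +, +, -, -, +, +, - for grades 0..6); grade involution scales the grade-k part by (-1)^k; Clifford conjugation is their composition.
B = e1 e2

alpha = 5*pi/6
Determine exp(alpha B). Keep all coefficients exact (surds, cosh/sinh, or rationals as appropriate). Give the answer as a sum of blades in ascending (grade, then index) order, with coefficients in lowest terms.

B^2 = (1)^2*(e1 e2)^2 = 1*(-1) = -1 (a basis 2-blade squares to minus the product of its generators' squares).
B^2 = -1 — B^2 < 0, so the exponential closes trigonometrically: l = 1, alpha*l = 5*pi/6, so exp(alpha B) = cos(5*pi/6) + (sin(5*pi/6)/1)*B = -sqrt(3)/2 + (1/2)*B.
Answer: -sqrt(3)/2 + 1/2*e1 e2


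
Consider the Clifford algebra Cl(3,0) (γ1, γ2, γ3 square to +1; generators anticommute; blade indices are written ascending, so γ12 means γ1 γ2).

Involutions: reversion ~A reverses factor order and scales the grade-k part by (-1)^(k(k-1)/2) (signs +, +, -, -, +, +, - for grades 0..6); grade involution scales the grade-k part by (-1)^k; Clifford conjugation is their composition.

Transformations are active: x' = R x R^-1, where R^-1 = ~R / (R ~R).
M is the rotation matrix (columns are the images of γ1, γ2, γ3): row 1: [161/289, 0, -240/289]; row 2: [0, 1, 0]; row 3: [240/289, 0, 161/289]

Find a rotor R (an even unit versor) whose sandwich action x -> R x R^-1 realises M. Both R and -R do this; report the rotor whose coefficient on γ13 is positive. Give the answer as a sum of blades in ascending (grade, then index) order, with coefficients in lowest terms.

Method: write R = a + b12*γ12 + b13*γ13 + b23*γ23 with a^2 + b12^2 + b13^2 + b23^2 = 1 (so R^-1 = ~R). Expanding the columns R e_j ~R gives tr M = 4a^2 - 1 and, from the antisymmetric part, M21 - M12 = -4a*b12, M13 - M31 = 4a*b13, M32 - M23 = -4a*b23.
Here tr M = 611/289, so a^2 = (1 + tr M)/4 = 225/289 and a = ±15/17. Taking a = 15/17: M21 - M12 = 0, M13 - M31 = -480/289, M32 - M23 = 0, giving b12 = 0, b13 = -8/17, b23 = 0, i.e. R = 15/17 - 8/17*γ13.
Its γ13 coefficient is negative, so report the other preimage -R.
Answer: -15/17 + 8/17*γ13. Uniqueness: Spin(3) -> SO(3) maps R and -R to the same rotation of trace 611/289; fixing the sign of the γ13 coefficient removes the ambiguity.


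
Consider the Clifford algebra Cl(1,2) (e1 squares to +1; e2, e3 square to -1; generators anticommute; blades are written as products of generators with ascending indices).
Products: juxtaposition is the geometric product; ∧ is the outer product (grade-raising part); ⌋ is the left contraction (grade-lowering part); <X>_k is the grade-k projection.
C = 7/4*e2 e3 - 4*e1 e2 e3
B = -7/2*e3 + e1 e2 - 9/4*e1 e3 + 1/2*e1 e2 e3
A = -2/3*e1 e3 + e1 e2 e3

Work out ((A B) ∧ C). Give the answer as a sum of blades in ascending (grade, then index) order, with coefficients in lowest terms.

step 1: 1 - 7/3*e1 + 31/12*e2 + e3 + 7/2*e1 e2 - 2/3*e2 e3
step 2: 7/4*e2 e3 - 97/12*e1 e2 e3
Answer: 7/4*e2 e3 - 97/12*e1 e2 e3


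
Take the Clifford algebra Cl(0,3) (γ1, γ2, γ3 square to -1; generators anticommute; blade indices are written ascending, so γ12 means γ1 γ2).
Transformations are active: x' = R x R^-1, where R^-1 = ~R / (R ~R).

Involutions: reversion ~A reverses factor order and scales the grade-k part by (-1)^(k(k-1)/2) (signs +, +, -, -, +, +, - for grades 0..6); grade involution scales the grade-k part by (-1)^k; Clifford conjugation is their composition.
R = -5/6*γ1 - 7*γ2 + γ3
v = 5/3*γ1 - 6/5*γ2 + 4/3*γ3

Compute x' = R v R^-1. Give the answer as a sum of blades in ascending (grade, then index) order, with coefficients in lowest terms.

~R = -5/6*γ1 - 7*γ2 + γ3, and R ~R = -1825/36, so R^-1 = ~R / (-1825/36).
R v = -751/90 + 38/3*γ12 - 25/9*γ13 - 122/15*γ23
Answer: -10627/5475*γ1 - 10078/9125*γ2 - 27488/27375*γ3


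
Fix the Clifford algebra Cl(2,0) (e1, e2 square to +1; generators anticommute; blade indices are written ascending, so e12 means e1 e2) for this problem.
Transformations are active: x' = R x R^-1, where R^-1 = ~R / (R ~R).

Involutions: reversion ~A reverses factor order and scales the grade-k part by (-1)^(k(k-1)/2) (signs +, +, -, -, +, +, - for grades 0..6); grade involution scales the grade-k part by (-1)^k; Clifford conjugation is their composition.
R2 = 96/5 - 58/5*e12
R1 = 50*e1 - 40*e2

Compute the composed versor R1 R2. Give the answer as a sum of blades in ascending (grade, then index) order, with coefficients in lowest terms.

Distribute over the terms of R1 (each basis-blade product reordered to ascending indices, repeated generators contracted through their squares):
(50*e1) R2 = 960*e1 - 580*e2
(-40*e2) R2 = -464*e1 - 768*e2
Summing the partial products and collecting blades:
Answer: 496*e1 - 1348*e2


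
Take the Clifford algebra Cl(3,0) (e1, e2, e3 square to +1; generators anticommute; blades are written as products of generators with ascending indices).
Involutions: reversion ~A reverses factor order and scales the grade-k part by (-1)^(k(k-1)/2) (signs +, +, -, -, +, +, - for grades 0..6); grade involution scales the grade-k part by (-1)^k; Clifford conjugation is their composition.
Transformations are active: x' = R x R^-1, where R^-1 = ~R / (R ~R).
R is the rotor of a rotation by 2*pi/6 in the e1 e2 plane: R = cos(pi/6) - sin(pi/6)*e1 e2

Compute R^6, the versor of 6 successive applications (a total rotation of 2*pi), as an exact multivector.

The rotor phase is half the rotation angle and phases add under composition, so 6 steps in the e1 e2 plane accumulate phase 6*(pi/6) = pi: R^6 = cos(pi) - sin(pi)*e1 e2.
cos(pi) = -1 and sin(pi) = 0, so R^6 = -1. The total rotation 2*pi is 1 full turn, so every vector returns to itself, yet the rotor is -1, on the OTHER sheet of the double cover (an odd number of 2*pi turns).
Answer: -1


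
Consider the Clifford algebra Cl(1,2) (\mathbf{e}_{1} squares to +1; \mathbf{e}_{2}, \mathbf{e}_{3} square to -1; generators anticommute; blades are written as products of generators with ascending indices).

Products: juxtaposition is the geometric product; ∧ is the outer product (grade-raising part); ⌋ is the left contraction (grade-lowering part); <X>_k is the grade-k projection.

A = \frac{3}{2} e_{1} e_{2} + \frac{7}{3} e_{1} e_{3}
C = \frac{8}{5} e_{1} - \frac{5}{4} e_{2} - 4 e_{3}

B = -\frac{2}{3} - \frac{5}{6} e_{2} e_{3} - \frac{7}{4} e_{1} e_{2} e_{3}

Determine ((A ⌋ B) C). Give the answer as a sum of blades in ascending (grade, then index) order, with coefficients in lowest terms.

step 1: \frac{49}{12} e_{2} - \frac{21}{8} e_{3}
step 2: -\frac{259}{48} - \frac{98}{15} e_{1} e_{2} + \frac{21}{5} e_{1} e_{3} - \frac{1883}{96} e_{2} e_{3}
Answer: -\frac{259}{48} - \frac{98}{15} e_{1} e_{2} + \frac{21}{5} e_{1} e_{3} - \frac{1883}{96} e_{2} e_{3}


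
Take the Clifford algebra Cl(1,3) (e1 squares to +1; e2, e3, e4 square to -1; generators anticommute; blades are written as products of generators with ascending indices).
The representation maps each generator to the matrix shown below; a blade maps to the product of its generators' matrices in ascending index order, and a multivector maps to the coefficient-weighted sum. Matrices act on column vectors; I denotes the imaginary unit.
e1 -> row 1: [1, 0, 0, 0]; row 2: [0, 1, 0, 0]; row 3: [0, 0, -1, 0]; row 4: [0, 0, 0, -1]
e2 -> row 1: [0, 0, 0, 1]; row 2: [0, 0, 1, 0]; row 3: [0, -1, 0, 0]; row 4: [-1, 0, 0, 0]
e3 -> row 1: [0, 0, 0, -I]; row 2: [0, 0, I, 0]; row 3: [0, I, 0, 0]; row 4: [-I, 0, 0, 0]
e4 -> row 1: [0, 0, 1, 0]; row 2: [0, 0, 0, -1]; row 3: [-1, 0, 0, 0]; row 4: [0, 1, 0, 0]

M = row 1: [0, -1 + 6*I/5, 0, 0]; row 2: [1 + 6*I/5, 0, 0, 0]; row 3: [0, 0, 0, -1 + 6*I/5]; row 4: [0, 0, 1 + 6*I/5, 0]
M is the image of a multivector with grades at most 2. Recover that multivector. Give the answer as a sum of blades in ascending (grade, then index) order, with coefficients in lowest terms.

Method: the blade images are trace-orthogonal — tr(rho(e_A) rho(e_B)^-1) = 4 if A = B and 0 otherwise — and rho(e_A)^-1 = (e_A)^2 * rho(e_A) with (e_A)^2 = +1 or -1, so the coefficient of e_A in the preimage is (e_A)^2 * tr(M rho(e_A))/4.
Nonzero projections over blades of grade <= 2: e2 e4: (e2 e4)^2 = -1, tr(M rho(e2 e4)) = 4, coefficient -1; e3 e4: (e3 e4)^2 = -1, tr(M rho(e3 e4)) = 24/5, coefficient -6/5. Every other blade of grade <= 2 projects to 0.
Answer: -e2 e4 - 6/5*e3 e4


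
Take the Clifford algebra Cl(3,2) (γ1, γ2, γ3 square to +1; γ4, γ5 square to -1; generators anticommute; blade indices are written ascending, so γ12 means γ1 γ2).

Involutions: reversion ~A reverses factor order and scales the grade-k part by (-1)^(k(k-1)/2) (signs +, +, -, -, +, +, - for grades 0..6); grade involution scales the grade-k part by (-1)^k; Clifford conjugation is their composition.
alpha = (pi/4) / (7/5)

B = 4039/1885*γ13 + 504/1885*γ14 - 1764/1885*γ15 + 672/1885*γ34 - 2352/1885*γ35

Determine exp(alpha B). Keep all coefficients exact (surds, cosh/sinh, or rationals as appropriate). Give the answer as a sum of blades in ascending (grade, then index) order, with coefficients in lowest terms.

B^2 term by term: the squares give (4039/1885)^2*(γ13)^2 + (504/1885)^2*(γ14)^2 + (-1764/1885)^2*(γ15)^2 + (672/1885)^2*(γ34)^2 + (-2352/1885)^2*(γ35)^2 = 16313521/3553225*(-1) + 254016/3553225*(+1) + 3111696/3553225*(+1) + 451584/3553225*(+1) + 5531904/3553225*(+1) = -49/25 (each basis 2-blade squares to minus the product of its generators' squares); cross terms between blades sharing an index anticommute and cancel; the commuting (index-disjoint) pairs give grade-4 terms 2*c*c'*(blade product), which cancel blade by blade — γ1345: 2370816/3553225 - 2370816/3553225 = 0 — confirming B is simple. So B^2 = -49/25.
B^2 = -49/25 — the series telescopes trigonometrically here: l = 7/5, alpha*l = pi/4, so exp(alpha B) = cos(pi/4) + (sin(pi/4)/(7/5))*B = sqrt(2)/2 + (5*sqrt(2)/14)*B.
Answer: sqrt(2)/2 + 577*sqrt(2)/754*γ13 + 36*sqrt(2)/377*γ14 - 126*sqrt(2)/377*γ15 + 48*sqrt(2)/377*γ34 - 168*sqrt(2)/377*γ35


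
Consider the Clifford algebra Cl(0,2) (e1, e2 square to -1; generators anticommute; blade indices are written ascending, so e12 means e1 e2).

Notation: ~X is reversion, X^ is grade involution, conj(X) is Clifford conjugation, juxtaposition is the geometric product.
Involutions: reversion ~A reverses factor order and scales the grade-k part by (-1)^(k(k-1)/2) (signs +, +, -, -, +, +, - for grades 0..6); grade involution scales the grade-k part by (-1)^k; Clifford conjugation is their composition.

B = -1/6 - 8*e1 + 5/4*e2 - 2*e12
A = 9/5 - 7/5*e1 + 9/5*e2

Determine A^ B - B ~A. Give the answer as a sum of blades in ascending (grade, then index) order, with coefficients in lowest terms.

first term: 263/20 - 331/30*e1 + 107/20*e2 - 65/4*e12
second term: -55/4 - 317/30*e1 + 19/4*e2 - 65/4*e12
Answer: 269/10 - 7/15*e1 + 3/5*e2


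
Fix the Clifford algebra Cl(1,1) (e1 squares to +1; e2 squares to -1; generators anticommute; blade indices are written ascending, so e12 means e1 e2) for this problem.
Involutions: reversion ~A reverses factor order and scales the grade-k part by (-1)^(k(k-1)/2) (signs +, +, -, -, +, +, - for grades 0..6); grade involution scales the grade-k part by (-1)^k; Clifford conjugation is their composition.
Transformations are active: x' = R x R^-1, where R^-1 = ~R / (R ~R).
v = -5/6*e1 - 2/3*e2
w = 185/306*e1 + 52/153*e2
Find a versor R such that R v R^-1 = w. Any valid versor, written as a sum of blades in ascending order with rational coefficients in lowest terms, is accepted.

R = v + w = -35/153*e1 - 50/153*e2 works: the equal norms (1/4) guarantee its sandwich swaps v into w.
Answer: -35/153*e1 - 50/153*e2


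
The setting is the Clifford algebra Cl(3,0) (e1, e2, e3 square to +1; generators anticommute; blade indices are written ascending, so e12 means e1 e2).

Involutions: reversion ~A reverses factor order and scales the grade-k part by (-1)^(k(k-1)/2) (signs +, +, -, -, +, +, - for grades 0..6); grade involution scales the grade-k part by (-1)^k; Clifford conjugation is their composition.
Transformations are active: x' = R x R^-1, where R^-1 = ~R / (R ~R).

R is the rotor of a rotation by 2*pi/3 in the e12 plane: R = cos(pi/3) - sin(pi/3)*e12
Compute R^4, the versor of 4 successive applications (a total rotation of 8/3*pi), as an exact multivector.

Because a rotor carries half the rotation angle, composing 4 copies of this e12-plane rotor multiplies the phase: 4*(pi/3) = 4*pi/3, hence R^4 = cos(4*pi/3) - sin(4*pi/3)*e12.
cos(4*pi/3) = -1/2 and sin(4*pi/3) = -sqrt(3)/2, so R^4 = -1/2 + sqrt(3)/2*e12. The net rotation is 2/3*pi (after discarding 1 full turn, each of which contributes a factor -1 to the rotor); the rotor keeps the half-angle phase exactly.
Answer: -1/2 + sqrt(3)/2*e12


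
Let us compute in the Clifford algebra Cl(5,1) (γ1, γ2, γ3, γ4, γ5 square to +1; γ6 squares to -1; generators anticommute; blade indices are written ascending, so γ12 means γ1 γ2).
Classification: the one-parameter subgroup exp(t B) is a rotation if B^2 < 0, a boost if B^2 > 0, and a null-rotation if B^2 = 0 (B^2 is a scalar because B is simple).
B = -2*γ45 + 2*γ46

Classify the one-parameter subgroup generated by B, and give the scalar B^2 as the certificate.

B^2 term by term: the squares give (-2)^2*(γ45)^2 + (2)^2*(γ46)^2 = 4*(-1) + 4*(+1) = 0 (each basis 2-blade squares to minus the product of its generators' squares); cross terms between blades sharing an index anticommute and cancel. So B^2 = 0.
Answer: null-rotation, certificate B^2 = 0. Check the certificate: B^2 = 0, and that sign is decisive whatever form B takes.


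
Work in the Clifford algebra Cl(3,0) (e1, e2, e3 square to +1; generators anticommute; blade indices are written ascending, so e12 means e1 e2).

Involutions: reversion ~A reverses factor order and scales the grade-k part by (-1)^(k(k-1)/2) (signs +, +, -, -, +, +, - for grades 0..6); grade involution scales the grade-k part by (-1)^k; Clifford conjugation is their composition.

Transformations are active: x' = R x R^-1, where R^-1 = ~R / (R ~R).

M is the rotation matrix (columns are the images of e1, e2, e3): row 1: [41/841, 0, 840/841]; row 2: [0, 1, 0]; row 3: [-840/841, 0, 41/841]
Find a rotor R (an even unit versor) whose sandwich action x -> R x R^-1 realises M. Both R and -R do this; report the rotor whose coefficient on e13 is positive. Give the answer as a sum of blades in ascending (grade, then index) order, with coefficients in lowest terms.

Method: write R = a + b12*e12 + b13*e13 + b23*e23 with a^2 + b12^2 + b13^2 + b23^2 = 1 (so R^-1 = ~R). Expanding the columns R e_j ~R gives tr M = 4a^2 - 1 and, from the antisymmetric part, M21 - M12 = -4a*b12, M13 - M31 = 4a*b13, M32 - M23 = -4a*b23.
Here tr M = 923/841, so a^2 = (1 + tr M)/4 = 441/841 and a = ±21/29. Taking a = 21/29: M21 - M12 = 0, M13 - M31 = 1680/841, M32 - M23 = 0, giving b12 = 0, b13 = 20/29, b23 = 0, i.e. R = 21/29 + 20/29*e13.
Its e13 coefficient is already positive.
Answer: 21/29 + 20/29*e13. Key observation: the double cover Spin(3) -> SO(3) sends R and -R to the same matrix (trace 923/841 here), so the stated sign of the e13 coefficient is what selects one sheet.


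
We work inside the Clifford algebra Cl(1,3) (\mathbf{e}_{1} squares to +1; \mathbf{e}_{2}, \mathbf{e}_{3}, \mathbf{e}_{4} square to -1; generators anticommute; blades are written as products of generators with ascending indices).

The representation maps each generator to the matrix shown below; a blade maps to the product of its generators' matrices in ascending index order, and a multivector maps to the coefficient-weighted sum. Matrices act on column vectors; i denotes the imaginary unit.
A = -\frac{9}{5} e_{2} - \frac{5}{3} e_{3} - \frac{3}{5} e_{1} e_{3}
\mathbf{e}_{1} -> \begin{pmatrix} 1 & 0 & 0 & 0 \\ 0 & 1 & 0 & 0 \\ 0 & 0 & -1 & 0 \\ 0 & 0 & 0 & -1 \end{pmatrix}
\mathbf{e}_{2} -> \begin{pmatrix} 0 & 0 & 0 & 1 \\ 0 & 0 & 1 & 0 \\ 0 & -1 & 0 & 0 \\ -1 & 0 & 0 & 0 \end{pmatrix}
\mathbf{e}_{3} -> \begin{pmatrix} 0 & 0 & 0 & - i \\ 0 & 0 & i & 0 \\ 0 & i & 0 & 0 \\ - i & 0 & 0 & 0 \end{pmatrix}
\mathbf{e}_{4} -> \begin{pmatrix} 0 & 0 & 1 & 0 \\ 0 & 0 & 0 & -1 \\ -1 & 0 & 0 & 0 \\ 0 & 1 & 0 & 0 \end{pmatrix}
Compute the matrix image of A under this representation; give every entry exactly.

Bivector images (products of the table entries): rho(e_{1} e_{3}) = rho(\mathbf{e}_{1})rho(\mathbf{e}_{3}) = \begin{pmatrix} 0 & 0 & 0 & - i \\ 0 & 0 & i & 0 \\ 0 & - i & 0 & 0 \\ i & 0 & 0 & 0 \end{pmatrix}.
M = (-\frac{9}{5})*rho(e_{2}) + (-\frac{5}{3})*rho(e_{3}) + (-\frac{3}{5})*rho(e_{1} e_{3}), summed entrywise:
Answer: \begin{pmatrix} 0 & 0 & 0 & - \frac{9}{5} + \frac{34 i}{15} \\ 0 & 0 & - \frac{9}{5} - \frac{34 i}{15} & 0 \\ 0 & \frac{9}{5} - \frac{16 i}{15} & 0 & 0 \\ \frac{9}{5} + \frac{16 i}{15} & 0 & 0 & 0 \end{pmatrix}


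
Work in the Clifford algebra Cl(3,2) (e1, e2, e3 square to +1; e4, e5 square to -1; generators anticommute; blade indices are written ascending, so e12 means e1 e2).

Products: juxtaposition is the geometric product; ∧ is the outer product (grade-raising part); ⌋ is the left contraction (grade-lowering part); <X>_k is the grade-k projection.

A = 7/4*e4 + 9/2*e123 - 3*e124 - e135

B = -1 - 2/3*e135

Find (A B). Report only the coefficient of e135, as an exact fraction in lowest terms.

step 1: 2/3 - 7/4*e4 - 3*e25 - 9/2*e123 + 3*e124 + e135 - 7/6*e1345 - 2*e2345
Answer: 1


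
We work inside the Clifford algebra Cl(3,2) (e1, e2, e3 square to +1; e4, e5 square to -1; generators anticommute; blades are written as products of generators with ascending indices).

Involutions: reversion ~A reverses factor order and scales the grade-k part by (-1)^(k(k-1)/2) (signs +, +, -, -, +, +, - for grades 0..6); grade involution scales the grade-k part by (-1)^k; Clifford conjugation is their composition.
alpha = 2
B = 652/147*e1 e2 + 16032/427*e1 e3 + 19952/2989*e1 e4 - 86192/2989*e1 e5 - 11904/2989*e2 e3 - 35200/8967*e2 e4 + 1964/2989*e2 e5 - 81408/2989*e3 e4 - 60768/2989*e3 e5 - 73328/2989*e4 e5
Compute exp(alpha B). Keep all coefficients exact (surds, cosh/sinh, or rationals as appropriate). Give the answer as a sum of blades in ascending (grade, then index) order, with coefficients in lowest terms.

B^2 term by term: the squares give (652/147)^2*(e1 e2)^2 + (16032/427)^2*(e1 e3)^2 + (19952/2989)^2*(e1 e4)^2 + (-86192/2989)^2*(e1 e5)^2 + (-11904/2989)^2*(e2 e3)^2 + (-35200/8967)^2*(e2 e4)^2 + (1964/2989)^2*(e2 e5)^2 + (-81408/2989)^2*(e3 e4)^2 + (-60768/2989)^2*(e3 e5)^2 + (-73328/2989)^2*(e4 e5)^2 = 425104/21609*(-1) + 257025024/182329*(-1) + 398082304/8934121*(+1) + 7429060864/8934121*(+1) + 141705216/8934121*(-1) + 1239040000/80407089*(+1) + 3857296/8934121*(+1) + 6627262464/8934121*(+1) + 3692749824/8934121*(+1) + 5376995584/8934121*(-1) = 0 (each basis 2-blade squares to minus the product of its generators' squares); cross terms between blades sharing an index anticommute and cancel; the commuting (index-disjoint) pairs give grade-4 terms 2*c*c'*(blade product), which cancel blade by blade — e1 e2 e3 e4: -35385344/146461 + 376217600/1276303 - 475017216/8934121 = 0; e1 e2 e3 e5: -26413824/146461 - 62973696/1276303 + 2052059136/8934121 = 0; e1 e2 e4 e5: -95619712/439383 - 78371456/8934121 + 6067916800/26802363 = 0; e1 e3 e4 e5: -2351188992/1276303 + 2424886272/8934121 + 14033436672/8934121 = 0; e2 e3 e4 e5: 1745793024/8934121 - 1426022400/8934121 - 319770624/8934121 = 0 — confirming B is simple. So B^2 = 0.
B^2 = 0, so the series closes: exp(alpha B) = 1 + alpha B (parabolic case).
Answer: 1 + 1304/147*e1 e2 + 32064/427*e1 e3 + 39904/2989*e1 e4 - 172384/2989*e1 e5 - 23808/2989*e2 e3 - 70400/8967*e2 e4 + 3928/2989*e2 e5 - 162816/2989*e3 e4 - 121536/2989*e3 e5 - 146656/2989*e4 e5


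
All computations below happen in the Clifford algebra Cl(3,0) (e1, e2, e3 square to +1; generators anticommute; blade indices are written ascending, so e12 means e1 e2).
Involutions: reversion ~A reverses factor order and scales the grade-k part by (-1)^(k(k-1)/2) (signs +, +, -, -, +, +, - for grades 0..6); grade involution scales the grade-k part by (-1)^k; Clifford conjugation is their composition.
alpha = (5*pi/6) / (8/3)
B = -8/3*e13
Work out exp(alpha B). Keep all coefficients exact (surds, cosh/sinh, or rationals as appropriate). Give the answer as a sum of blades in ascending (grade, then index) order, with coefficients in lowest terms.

B^2 = (-8/3)^2*(e13)^2 = 64/9*(-1) = -64/9 (a basis 2-blade squares to minus the product of its generators' squares).
B^2 = -64/9 — the negative square puts this in the circular regime; l = 8/3, alpha*l = 5*pi/6, so exp(alpha B) = cos(5*pi/6) + (sin(5*pi/6)/(8/3))*B = -sqrt(3)/2 + (3/16)*B.
Answer: -sqrt(3)/2 - 1/2*e13


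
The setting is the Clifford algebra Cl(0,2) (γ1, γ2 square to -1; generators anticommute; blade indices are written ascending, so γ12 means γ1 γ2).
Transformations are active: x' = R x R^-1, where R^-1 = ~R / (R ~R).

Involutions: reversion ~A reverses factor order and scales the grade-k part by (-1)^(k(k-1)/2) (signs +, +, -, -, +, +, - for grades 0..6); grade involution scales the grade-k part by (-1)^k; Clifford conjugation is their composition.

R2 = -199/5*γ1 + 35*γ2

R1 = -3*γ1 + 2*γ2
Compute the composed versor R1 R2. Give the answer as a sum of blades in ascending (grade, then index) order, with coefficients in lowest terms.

Distribute over the terms of R1 (each basis-blade product reordered to ascending indices, repeated generators contracted through their squares):
(-3*γ1) R2 = -597/5 - 105*γ12
(2*γ2) R2 = -70 + 398/5*γ12
Summing the partial products and collecting blades:
Answer: -947/5 - 127/5*γ12


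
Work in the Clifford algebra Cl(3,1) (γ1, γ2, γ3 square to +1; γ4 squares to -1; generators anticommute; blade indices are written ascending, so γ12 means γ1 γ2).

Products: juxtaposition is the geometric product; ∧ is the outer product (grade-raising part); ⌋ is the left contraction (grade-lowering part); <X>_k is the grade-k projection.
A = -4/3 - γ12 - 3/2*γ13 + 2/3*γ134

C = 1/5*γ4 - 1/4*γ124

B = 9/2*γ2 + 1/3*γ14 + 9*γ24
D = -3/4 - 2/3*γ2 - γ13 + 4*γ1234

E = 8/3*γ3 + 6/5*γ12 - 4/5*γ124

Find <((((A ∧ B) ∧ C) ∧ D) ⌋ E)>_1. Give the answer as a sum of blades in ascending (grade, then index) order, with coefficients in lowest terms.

step 1: -6*γ2 - 4/9*γ14 - 12*γ24 + 27/4*γ123 + 33/2*γ1234
step 2: -6/5*γ24 + 27/20*γ1234
step 3: 9/10*γ24 - 177/80*γ1234
step 4: -18/25*γ1
step 5: -18/25*γ1
Answer: -18/25*γ1


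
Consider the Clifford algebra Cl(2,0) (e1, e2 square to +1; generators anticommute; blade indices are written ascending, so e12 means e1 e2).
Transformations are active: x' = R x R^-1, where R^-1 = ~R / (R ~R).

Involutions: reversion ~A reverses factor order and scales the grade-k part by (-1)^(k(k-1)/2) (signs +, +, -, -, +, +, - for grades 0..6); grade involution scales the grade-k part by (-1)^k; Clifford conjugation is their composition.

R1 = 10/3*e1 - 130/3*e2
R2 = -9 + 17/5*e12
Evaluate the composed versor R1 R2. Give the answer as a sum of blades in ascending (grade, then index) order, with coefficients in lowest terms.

Distribute over the terms of R1 (each basis-blade product reordered to ascending indices, repeated generators contracted through their squares):
(10/3*e1) R2 = -30*e1 + 34/3*e2
(-130/3*e2) R2 = 442/3*e1 + 390*e2
Summing the partial products and collecting blades:
Answer: 352/3*e1 + 1204/3*e2


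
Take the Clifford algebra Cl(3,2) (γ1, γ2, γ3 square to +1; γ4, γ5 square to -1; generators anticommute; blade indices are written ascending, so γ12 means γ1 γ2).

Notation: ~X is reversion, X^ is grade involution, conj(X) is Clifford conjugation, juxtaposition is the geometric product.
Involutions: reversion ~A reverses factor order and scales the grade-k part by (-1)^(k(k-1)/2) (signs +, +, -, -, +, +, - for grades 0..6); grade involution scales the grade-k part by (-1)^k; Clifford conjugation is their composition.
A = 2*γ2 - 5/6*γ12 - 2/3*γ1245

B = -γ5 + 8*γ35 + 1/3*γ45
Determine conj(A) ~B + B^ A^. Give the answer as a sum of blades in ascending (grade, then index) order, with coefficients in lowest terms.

first term: -2/9*γ12 + 2*γ25 - 2/3*γ124 - 5/6*γ125 + 16*γ235 + 2/3*γ245 - 16/3*γ1234 - 20/3*γ1235 - 5/18*γ1245
second term: 2/9*γ12 + 2*γ25 - 2/3*γ124 - 5/6*γ125 - 16*γ235 - 2/3*γ245 - 16/3*γ1234 - 20/3*γ1235 - 5/18*γ1245
Answer: 4*γ25 - 4/3*γ124 - 5/3*γ125 - 32/3*γ1234 - 40/3*γ1235 - 5/9*γ1245


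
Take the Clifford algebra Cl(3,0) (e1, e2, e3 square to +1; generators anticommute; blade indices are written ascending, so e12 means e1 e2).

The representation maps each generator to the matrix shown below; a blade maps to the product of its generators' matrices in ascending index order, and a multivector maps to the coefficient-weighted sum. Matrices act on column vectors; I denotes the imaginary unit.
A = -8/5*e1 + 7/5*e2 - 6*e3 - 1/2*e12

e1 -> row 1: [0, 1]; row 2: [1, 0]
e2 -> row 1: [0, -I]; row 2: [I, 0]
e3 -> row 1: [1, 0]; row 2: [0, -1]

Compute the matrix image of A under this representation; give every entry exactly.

Bivector images (products of the table entries): rho(e12) = rho(e1)rho(e2) = row 1: [I, 0]; row 2: [0, -I].
M = (-8/5)*rho(e1) + (7/5)*rho(e2) + (-6)*rho(e3) + (-1/2)*rho(e12), summed entrywise:
Answer: row 1: [-6 - I/2, -8/5 - 7*I/5]; row 2: [-8/5 + 7*I/5, 6 + I/2]


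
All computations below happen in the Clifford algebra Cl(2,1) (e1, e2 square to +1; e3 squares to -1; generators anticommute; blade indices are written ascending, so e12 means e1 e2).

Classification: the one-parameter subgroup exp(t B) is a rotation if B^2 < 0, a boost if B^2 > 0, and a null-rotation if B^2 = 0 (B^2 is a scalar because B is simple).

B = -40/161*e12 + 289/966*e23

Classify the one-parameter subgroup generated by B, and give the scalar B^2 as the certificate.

B^2 term by term: the squares give (-40/161)^2*(e12)^2 + (289/966)^2*(e23)^2 = 1600/25921*(-1) + 83521/933156*(+1) = 1/36 (each basis 2-blade squares to minus the product of its generators' squares); cross terms between blades sharing an index anticommute and cancel. So B^2 = 1/36.
Answer: boost, certificate B^2 = 1/36. Because 1/36 is invariant under every versor sandwich, the classification follows from its sign alone.


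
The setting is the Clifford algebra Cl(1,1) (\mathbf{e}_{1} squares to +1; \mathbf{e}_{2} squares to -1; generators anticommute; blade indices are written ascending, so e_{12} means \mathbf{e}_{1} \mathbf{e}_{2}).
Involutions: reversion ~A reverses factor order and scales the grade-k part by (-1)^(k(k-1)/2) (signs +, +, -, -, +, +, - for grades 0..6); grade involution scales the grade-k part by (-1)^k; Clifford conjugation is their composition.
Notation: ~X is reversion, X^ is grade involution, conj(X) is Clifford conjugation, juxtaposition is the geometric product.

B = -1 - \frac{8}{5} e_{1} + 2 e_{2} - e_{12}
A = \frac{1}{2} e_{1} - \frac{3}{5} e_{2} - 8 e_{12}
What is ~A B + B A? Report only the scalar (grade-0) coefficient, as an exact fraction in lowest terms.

first term: -\frac{38}{5} - \frac{159}{10} e_{1} + \frac{129}{10} e_{2} - \frac{199}{25} e_{12}
second term: \frac{42}{5} - \frac{171}{10} e_{1} + \frac{139}{10} e_{2} + \frac{199}{25} e_{12}
Answer: \frac{4}{5}


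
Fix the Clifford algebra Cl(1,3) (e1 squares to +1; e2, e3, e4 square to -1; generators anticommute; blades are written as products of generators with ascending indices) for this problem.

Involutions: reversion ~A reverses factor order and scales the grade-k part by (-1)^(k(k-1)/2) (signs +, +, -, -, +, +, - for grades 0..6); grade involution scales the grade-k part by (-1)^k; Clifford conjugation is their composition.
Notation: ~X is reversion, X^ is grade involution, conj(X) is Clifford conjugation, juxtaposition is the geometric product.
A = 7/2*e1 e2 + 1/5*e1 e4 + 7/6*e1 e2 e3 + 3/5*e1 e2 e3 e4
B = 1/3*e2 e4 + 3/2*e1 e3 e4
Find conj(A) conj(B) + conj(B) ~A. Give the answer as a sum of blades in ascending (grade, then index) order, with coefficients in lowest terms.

first term: 9/10*e2 + 3/10*e3 + 1/15*e1 e2 - 1/5*e1 e3 - 7/6*e1 e4 - 7/4*e2 e4 - 7/18*e1 e3 e4 + 21/4*e2 e3 e4
second term: -9/10*e2 + 3/10*e3 - 1/15*e1 e2 - 1/5*e1 e3 + 7/6*e1 e4 - 7/4*e2 e4 - 7/18*e1 e3 e4 - 21/4*e2 e3 e4
Answer: 3/5*e3 - 2/5*e1 e3 - 7/2*e2 e4 - 7/9*e1 e3 e4


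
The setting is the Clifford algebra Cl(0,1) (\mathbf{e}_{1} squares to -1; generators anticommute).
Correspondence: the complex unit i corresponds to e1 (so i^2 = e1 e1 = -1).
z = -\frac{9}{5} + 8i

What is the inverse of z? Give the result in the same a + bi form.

In blades: z = -\frac{9}{5} + 8 e_{1}.
With qbar = -\frac{9}{5} - 8 e_{1} (scalar fixed, mapped units negated), z qbar = \frac{1681}{25} (the sum of squared coefficients), so z^-1 = qbar / (\frac{1681}{25}) = -\frac{45}{1681} - \frac{200}{1681} e_{1}; translating back:
Answer: -\frac{45}{1681} - \frac{200}{1681}i


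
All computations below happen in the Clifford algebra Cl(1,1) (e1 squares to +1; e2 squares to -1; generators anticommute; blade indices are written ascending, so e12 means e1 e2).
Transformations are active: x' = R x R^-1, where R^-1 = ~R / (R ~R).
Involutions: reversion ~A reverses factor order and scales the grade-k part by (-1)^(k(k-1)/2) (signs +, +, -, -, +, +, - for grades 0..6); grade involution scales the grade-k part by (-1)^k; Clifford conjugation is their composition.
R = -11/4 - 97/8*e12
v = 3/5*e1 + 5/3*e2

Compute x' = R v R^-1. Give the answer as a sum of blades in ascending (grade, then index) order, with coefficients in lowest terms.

~R = -11/4 + 97/8*e12, and R ~R = -8925/64, so R^-1 = ~R / (-8925/64).
R v = 2227/120*e1 + 323/120*e2
Answer: 1039/7875*e1 - 12289/7875*e2
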